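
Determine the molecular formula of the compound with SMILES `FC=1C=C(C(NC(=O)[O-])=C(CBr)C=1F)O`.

C8H5BrF2NO3-

Heavy atoms from the SMILES: 1 Br, 8 C, 2 F, 1 N, 3 O.
Implicit hydrogens by atom environment:
  5 × C (aromatic): no H
  2 × F: no H
  1 × Br: no H
  1 × C: 2 H
  1 × C (aromatic): 1 H
  1 × C: no H
  1 × N: 1 H
  1 × O: 1 H
  1 × O: no H
  1 × O (charge -1): no H
  Total hydrogens = 5.
Net charge -1.
Molecular formula: C8H5BrF2NO3-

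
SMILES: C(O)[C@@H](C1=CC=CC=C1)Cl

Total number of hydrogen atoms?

9

Hydrogens are implicit in SMILES; fill each atom to its normal valence:
  5 × C (aromatic): 1 H each → 5
  1 × C: 2 H
  1 × C: 1 H
  1 × C (aromatic): no H
  1 × Cl: no H
  1 × O: 1 H
  Total hydrogens = 9.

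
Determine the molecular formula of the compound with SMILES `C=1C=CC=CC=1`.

C6H6

Heavy atoms from the SMILES: 6 C.
Implicit hydrogens by atom environment:
  6 × C (aromatic): 1 H each → 6
  Total hydrogens = 6.
Molecular formula: C6H6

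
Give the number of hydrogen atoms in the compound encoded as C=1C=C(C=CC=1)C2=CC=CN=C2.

Hydrogens are implicit in SMILES; fill each atom to its normal valence:
  9 × C (aromatic): 1 H each → 9
  2 × C (aromatic): no H
  1 × N (aromatic): no H
  Total hydrogens = 9.

9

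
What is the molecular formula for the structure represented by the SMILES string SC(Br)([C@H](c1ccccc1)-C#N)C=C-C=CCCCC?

C17H20BrNS

Heavy atoms from the SMILES: 1 Br, 17 C, 1 N, 1 S.
Implicit hydrogens by atom environment:
  5 × C: 1 H each → 5
  5 × C (aromatic): 1 H each → 5
  3 × C: 2 H each → 6
  2 × C: no H
  1 × Br: no H
  1 × C: 3 H
  1 × C (aromatic): no H
  1 × N: no H
  1 × S: 1 H
  Total hydrogens = 20.
Molecular formula: C17H20BrNS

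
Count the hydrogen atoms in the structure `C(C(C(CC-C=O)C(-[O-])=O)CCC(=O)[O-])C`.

16

Hydrogens are implicit in SMILES; fill each atom to its normal valence:
  5 × C: 2 H each → 10
  3 × C: 1 H each → 3
  3 × O: no H
  2 × C: no H
  2 × O (charge -1): no H
  1 × C: 3 H
  Total hydrogens = 16.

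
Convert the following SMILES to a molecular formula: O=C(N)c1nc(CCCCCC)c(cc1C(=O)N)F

Heavy atoms from the SMILES: 13 C, 1 F, 3 N, 2 O.
Implicit hydrogens by atom environment:
  5 × C: 2 H each → 10
  4 × C (aromatic): no H
  2 × C: no H
  2 × N: 2 H each → 4
  2 × O: no H
  1 × C: 3 H
  1 × C (aromatic): 1 H
  1 × F: no H
  1 × N (aromatic): no H
  Total hydrogens = 18.
Molecular formula: C13H18FN3O2

C13H18FN3O2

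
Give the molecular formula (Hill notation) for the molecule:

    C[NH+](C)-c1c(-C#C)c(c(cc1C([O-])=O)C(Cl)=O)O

Heavy atoms from the SMILES: 12 C, 1 Cl, 1 N, 4 O.
Implicit hydrogens by atom environment:
  5 × C (aromatic): no H
  3 × C: no H
  2 × C: 3 H each → 6
  2 × O: no H
  1 × C (aromatic): 1 H
  1 × C: 1 H
  1 × Cl: no H
  1 × N (charge +1): 1 H
  1 × O: 1 H
  1 × O (charge -1): no H
  Total hydrogens = 10.
Molecular formula: C12H10ClNO4

C12H10ClNO4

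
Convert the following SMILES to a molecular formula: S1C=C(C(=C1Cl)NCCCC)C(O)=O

Heavy atoms from the SMILES: 9 C, 1 Cl, 1 N, 2 O, 1 S.
Implicit hydrogens by atom environment:
  3 × C: 2 H each → 6
  3 × C (aromatic): no H
  1 × C: 3 H
  1 × C (aromatic): 1 H
  1 × C: no H
  1 × Cl: no H
  1 × N: 1 H
  1 × O: 1 H
  1 × O: no H
  1 × S (aromatic): no H
  Total hydrogens = 12.
Molecular formula: C9H12ClNO2S

C9H12ClNO2S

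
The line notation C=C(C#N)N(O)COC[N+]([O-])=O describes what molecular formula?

C5H7N3O4

Heavy atoms from the SMILES: 5 C, 3 N, 4 O.
Implicit hydrogens by atom environment:
  3 × C: 2 H each → 6
  2 × C: no H
  2 × N: no H
  2 × O: no H
  1 × N (charge +1): no H
  1 × O: 1 H
  1 × O (charge -1): no H
  Total hydrogens = 7.
Molecular formula: C5H7N3O4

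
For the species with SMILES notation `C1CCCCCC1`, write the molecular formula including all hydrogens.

C7H14

Heavy atoms from the SMILES: 7 C.
Implicit hydrogens by atom environment:
  7 × C: 2 H each → 14
  Total hydrogens = 14.
Molecular formula: C7H14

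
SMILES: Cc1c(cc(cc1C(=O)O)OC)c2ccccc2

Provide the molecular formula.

C15H14O3

Heavy atoms from the SMILES: 15 C, 3 O.
Implicit hydrogens by atom environment:
  7 × C (aromatic): 1 H each → 7
  5 × C (aromatic): no H
  2 × C: 3 H each → 6
  2 × O: no H
  1 × C: no H
  1 × O: 1 H
  Total hydrogens = 14.
Molecular formula: C15H14O3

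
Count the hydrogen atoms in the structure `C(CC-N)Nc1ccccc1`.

14

Hydrogens are implicit in SMILES; fill each atom to its normal valence:
  5 × C (aromatic): 1 H each → 5
  3 × C: 2 H each → 6
  1 × C (aromatic): no H
  1 × N: 2 H
  1 × N: 1 H
  Total hydrogens = 14.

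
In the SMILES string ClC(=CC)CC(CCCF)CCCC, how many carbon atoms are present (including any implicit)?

The symbol for carbon appears 12 times in the SMILES. (Cl is a single chlorine, not C + l.)

12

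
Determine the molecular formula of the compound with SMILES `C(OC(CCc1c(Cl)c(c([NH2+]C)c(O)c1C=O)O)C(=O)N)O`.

Heavy atoms from the SMILES: 13 C, 1 Cl, 2 N, 6 O.
Implicit hydrogens by atom environment:
  6 × C (aromatic): no H
  3 × C: 2 H each → 6
  3 × O: 1 H each → 3
  3 × O: no H
  2 × C: 1 H each → 2
  1 × C: 3 H
  1 × C: no H
  1 × Cl: no H
  1 × N (charge +1): 2 H
  1 × N: 2 H
  Total hydrogens = 18.
Net charge +1.
Molecular formula: C13H18ClN2O6+

C13H18ClN2O6+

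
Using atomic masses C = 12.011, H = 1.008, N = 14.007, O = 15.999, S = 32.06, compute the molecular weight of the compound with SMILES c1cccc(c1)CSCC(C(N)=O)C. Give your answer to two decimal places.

Molecular formula: C11H15NOS.
M = 11×12.011 + 15×1.008 + 1×14.007 + 1×15.999 + 1×32.06 = 209.31 g/mol.

209.31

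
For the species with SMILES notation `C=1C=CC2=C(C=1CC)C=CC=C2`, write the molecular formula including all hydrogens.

Heavy atoms from the SMILES: 12 C.
Implicit hydrogens by atom environment:
  7 × C (aromatic): 1 H each → 7
  3 × C (aromatic): no H
  1 × C: 3 H
  1 × C: 2 H
  Total hydrogens = 12.
Molecular formula: C12H12

C12H12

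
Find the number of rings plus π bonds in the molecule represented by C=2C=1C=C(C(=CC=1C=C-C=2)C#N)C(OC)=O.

10

Molecular formula from the SMILES: C13H9NO2.
DoU = (2C + 2 + N − H − X)/2 = (2·13 + 2 + 1 − 9 − 0)/2 = 20/2 = 10.
(Structurally: 2 ring(s) + 8 π bond(s) = 10.)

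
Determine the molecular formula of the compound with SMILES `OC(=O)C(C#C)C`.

Heavy atoms from the SMILES: 5 C, 2 O.
Implicit hydrogens by atom environment:
  2 × C: 1 H each → 2
  2 × C: no H
  1 × C: 3 H
  1 × O: 1 H
  1 × O: no H
  Total hydrogens = 6.
Molecular formula: C5H6O2

C5H6O2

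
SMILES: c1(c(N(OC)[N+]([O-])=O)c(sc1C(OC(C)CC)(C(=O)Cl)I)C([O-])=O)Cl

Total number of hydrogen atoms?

Hydrogens are implicit in SMILES; fill each atom to its normal valence:
  5 × O: no H
  4 × C (aromatic): no H
  3 × C: 3 H each → 9
  3 × C: no H
  2 × Cl: no H
  2 × O (charge -1): no H
  1 × C: 2 H
  1 × C: 1 H
  1 × I: no H
  1 × N: no H
  1 × N (charge +1): no H
  1 × S (aromatic): no H
  Total hydrogens = 12.

12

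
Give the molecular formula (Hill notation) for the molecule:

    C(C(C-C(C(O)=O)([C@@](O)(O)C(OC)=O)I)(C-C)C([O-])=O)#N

Heavy atoms from the SMILES: 11 C, 1 I, 1 N, 8 O.
Implicit hydrogens by atom environment:
  7 × C: no H
  4 × O: no H
  3 × O: 1 H each → 3
  2 × C: 3 H each → 6
  2 × C: 2 H each → 4
  1 × I: no H
  1 × N: no H
  1 × O (charge -1): no H
  Total hydrogens = 13.
Net charge -1.
Molecular formula: C11H13INO8-

C11H13INO8-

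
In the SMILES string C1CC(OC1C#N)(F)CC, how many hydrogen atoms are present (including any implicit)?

10

Hydrogens are implicit in SMILES; fill each atom to its normal valence:
  3 × C: 2 H each → 6
  2 × C: no H
  1 × C: 3 H
  1 × C: 1 H
  1 × F: no H
  1 × N: no H
  1 × O: no H
  Total hydrogens = 10.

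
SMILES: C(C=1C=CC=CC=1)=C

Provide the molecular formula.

Heavy atoms from the SMILES: 8 C.
Implicit hydrogens by atom environment:
  5 × C (aromatic): 1 H each → 5
  1 × C: 2 H
  1 × C: 1 H
  1 × C (aromatic): no H
  Total hydrogens = 8.
Molecular formula: C8H8

C8H8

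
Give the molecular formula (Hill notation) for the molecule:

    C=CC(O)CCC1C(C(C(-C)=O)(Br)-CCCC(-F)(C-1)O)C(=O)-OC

Heavy atoms from the SMILES: 1 Br, 17 C, 1 F, 5 O.
Implicit hydrogens by atom environment:
  7 × C: 2 H each → 14
  4 × C: 1 H each → 4
  4 × C: no H
  3 × O: no H
  2 × C: 3 H each → 6
  2 × O: 1 H each → 2
  1 × Br: no H
  1 × F: no H
  Total hydrogens = 26.
Molecular formula: C17H26BrFO5

C17H26BrFO5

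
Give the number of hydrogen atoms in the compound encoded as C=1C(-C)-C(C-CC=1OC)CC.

Hydrogens are implicit in SMILES; fill each atom to its normal valence:
  3 × C: 3 H each → 9
  3 × C: 2 H each → 6
  3 × C: 1 H each → 3
  1 × C: no H
  1 × O: no H
  Total hydrogens = 18.

18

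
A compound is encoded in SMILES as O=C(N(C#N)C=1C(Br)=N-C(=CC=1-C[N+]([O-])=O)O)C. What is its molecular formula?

Heavy atoms from the SMILES: 1 Br, 9 C, 4 N, 4 O.
Implicit hydrogens by atom environment:
  4 × C (aromatic): no H
  2 × C: no H
  2 × N: no H
  2 × O: no H
  1 × Br: no H
  1 × C: 3 H
  1 × C: 2 H
  1 × C (aromatic): 1 H
  1 × N (aromatic): no H
  1 × N (charge +1): no H
  1 × O: 1 H
  1 × O (charge -1): no H
  Total hydrogens = 7.
Molecular formula: C9H7BrN4O4

C9H7BrN4O4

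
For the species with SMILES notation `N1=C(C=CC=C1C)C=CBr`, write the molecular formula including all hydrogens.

Heavy atoms from the SMILES: 1 Br, 8 C, 1 N.
Implicit hydrogens by atom environment:
  3 × C (aromatic): 1 H each → 3
  2 × C: 1 H each → 2
  2 × C (aromatic): no H
  1 × Br: no H
  1 × C: 3 H
  1 × N (aromatic): no H
  Total hydrogens = 8.
Molecular formula: C8H8BrN

C8H8BrN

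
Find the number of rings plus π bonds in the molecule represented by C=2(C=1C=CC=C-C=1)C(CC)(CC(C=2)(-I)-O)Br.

6

Molecular formula from the SMILES: C13H14BrIO.
DoU = (2C + 2 + N − H − X)/2 = (2·13 + 2 + 0 − 14 − 2)/2 = 12/2 = 6.
(Structurally: 2 ring(s) + 4 π bond(s) = 6.)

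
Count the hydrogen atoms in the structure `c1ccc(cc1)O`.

6

Hydrogens are implicit in SMILES; fill each atom to its normal valence:
  5 × C (aromatic): 1 H each → 5
  1 × C (aromatic): no H
  1 × O: 1 H
  Total hydrogens = 6.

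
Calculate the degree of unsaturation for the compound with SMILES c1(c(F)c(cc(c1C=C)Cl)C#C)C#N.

Molecular formula from the SMILES: C11H5ClFN.
DoU = (2C + 2 + N − H − X)/2 = (2·11 + 2 + 1 − 5 − 2)/2 = 18/2 = 9.
(Structurally: 1 ring(s) + 8 π bond(s) = 9.)

9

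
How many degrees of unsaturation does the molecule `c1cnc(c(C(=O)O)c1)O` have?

Molecular formula from the SMILES: C6H5NO3.
DoU = (2C + 2 + N − H − X)/2 = (2·6 + 2 + 1 − 5 − 0)/2 = 10/2 = 5.
(Structurally: 1 ring(s) + 4 π bond(s) = 5.)

5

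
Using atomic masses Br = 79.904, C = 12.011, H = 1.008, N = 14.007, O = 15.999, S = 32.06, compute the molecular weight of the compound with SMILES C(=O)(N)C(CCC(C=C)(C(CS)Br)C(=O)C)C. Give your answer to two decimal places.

Molecular formula: C12H20BrNO2S.
M = 1×79.904 + 12×12.011 + 20×1.008 + 1×14.007 + 2×15.999 + 1×32.06 = 322.26 g/mol.

322.26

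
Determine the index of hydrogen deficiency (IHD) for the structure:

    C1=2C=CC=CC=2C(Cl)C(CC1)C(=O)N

Molecular formula from the SMILES: C11H12ClNO.
DoU = (2C + 2 + N − H − X)/2 = (2·11 + 2 + 1 − 12 − 1)/2 = 12/2 = 6.
(Structurally: 2 ring(s) + 4 π bond(s) = 6.)

6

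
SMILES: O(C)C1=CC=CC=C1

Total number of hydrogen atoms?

Hydrogens are implicit in SMILES; fill each atom to its normal valence:
  5 × C (aromatic): 1 H each → 5
  1 × C: 3 H
  1 × C (aromatic): no H
  1 × O: no H
  Total hydrogens = 8.

8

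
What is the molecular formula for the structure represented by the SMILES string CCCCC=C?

C6H12

Heavy atoms from the SMILES: 6 C.
Implicit hydrogens by atom environment:
  4 × C: 2 H each → 8
  1 × C: 3 H
  1 × C: 1 H
  Total hydrogens = 12.
Molecular formula: C6H12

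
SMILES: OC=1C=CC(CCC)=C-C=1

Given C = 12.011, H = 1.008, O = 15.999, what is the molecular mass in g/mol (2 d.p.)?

136.19

Molecular formula: C9H12O.
M = 9×12.011 + 12×1.008 + 1×15.999 = 136.19 g/mol.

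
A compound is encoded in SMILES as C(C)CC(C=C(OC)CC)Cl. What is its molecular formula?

C9H17ClO

Heavy atoms from the SMILES: 9 C, 1 Cl, 1 O.
Implicit hydrogens by atom environment:
  3 × C: 3 H each → 9
  3 × C: 2 H each → 6
  2 × C: 1 H each → 2
  1 × C: no H
  1 × Cl: no H
  1 × O: no H
  Total hydrogens = 17.
Molecular formula: C9H17ClO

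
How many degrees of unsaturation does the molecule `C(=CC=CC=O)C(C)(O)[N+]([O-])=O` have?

Molecular formula from the SMILES: C7H9NO4.
DoU = (2C + 2 + N − H − X)/2 = (2·7 + 2 + 1 − 9 − 0)/2 = 8/2 = 4.
(Structurally: 0 ring(s) + 4 π bond(s) = 4.)

4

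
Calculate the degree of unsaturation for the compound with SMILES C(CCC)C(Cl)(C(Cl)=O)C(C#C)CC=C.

4

Molecular formula from the SMILES: C12H16Cl2O.
DoU = (2C + 2 + N − H − X)/2 = (2·12 + 2 + 0 − 16 − 2)/2 = 8/2 = 4.
(Structurally: 0 ring(s) + 4 π bond(s) = 4.)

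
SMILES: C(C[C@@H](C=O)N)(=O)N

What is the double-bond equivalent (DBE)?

2

Molecular formula from the SMILES: C4H8N2O2.
DoU = (2C + 2 + N − H − X)/2 = (2·4 + 2 + 2 − 8 − 0)/2 = 4/2 = 2.
(Structurally: 0 ring(s) + 2 π bond(s) = 2.)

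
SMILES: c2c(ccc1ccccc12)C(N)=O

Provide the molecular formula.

C11H9NO

Heavy atoms from the SMILES: 11 C, 1 N, 1 O.
Implicit hydrogens by atom environment:
  7 × C (aromatic): 1 H each → 7
  3 × C (aromatic): no H
  1 × C: no H
  1 × N: 2 H
  1 × O: no H
  Total hydrogens = 9.
Molecular formula: C11H9NO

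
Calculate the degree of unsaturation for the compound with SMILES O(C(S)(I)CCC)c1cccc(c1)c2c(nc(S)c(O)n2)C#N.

Molecular formula from the SMILES: C15H14IN3O2S2.
DoU = (2C + 2 + N − H − X)/2 = (2·15 + 2 + 3 − 14 − 1)/2 = 20/2 = 10.
(Structurally: 2 ring(s) + 8 π bond(s) = 10.)

10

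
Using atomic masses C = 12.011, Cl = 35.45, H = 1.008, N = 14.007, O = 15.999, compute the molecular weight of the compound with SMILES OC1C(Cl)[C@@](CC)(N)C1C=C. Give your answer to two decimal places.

Molecular formula: C8H14ClNO.
M = 8×12.011 + 1×35.45 + 14×1.008 + 1×14.007 + 1×15.999 = 175.66 g/mol.

175.66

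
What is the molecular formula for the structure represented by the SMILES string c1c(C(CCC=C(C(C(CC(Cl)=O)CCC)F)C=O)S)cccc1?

Heavy atoms from the SMILES: 19 C, 1 Cl, 1 F, 2 O, 1 S.
Implicit hydrogens by atom environment:
  5 × C: 2 H each → 10
  5 × C: 1 H each → 5
  5 × C (aromatic): 1 H each → 5
  2 × C: no H
  2 × O: no H
  1 × C: 3 H
  1 × C (aromatic): no H
  1 × Cl: no H
  1 × F: no H
  1 × S: 1 H
  Total hydrogens = 24.
Molecular formula: C19H24ClFO2S

C19H24ClFO2S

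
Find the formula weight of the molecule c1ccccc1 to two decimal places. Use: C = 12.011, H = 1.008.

Molecular formula: C6H6.
M = 6×12.011 + 6×1.008 = 78.11 g/mol.

78.11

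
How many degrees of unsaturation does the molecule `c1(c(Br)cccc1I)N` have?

4

Molecular formula from the SMILES: C6H5BrIN.
DoU = (2C + 2 + N − H − X)/2 = (2·6 + 2 + 1 − 5 − 2)/2 = 8/2 = 4.
(Structurally: 1 ring(s) + 3 π bond(s) = 4.)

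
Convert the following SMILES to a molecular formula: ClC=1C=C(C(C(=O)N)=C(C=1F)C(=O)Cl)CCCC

Heavy atoms from the SMILES: 12 C, 2 Cl, 1 F, 1 N, 2 O.
Implicit hydrogens by atom environment:
  5 × C (aromatic): no H
  3 × C: 2 H each → 6
  2 × C: no H
  2 × Cl: no H
  2 × O: no H
  1 × C: 3 H
  1 × C (aromatic): 1 H
  1 × F: no H
  1 × N: 2 H
  Total hydrogens = 12.
Molecular formula: C12H12Cl2FNO2

C12H12Cl2FNO2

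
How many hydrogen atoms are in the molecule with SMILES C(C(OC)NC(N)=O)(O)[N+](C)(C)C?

18

Hydrogens are implicit in SMILES; fill each atom to its normal valence:
  4 × C: 3 H each → 12
  2 × C: 1 H each → 2
  2 × O: no H
  1 × C: no H
  1 × N: 2 H
  1 × N: 1 H
  1 × N (charge +1): no H
  1 × O: 1 H
  Total hydrogens = 18.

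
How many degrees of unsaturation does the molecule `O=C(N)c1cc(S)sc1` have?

Molecular formula from the SMILES: C5H5NOS2.
DoU = (2C + 2 + N − H − X)/2 = (2·5 + 2 + 1 − 5 − 0)/2 = 8/2 = 4.
(Structurally: 1 ring(s) + 3 π bond(s) = 4.)

4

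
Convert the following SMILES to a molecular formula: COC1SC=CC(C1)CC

Heavy atoms from the SMILES: 8 C, 1 O, 1 S.
Implicit hydrogens by atom environment:
  4 × C: 1 H each → 4
  2 × C: 3 H each → 6
  2 × C: 2 H each → 4
  1 × O: no H
  1 × S: no H
  Total hydrogens = 14.
Molecular formula: C8H14OS

C8H14OS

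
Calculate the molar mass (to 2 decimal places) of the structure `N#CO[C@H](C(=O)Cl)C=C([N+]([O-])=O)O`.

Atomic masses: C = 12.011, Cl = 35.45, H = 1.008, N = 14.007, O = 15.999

206.54

Molecular formula: C5H3ClN2O5.
M = 5×12.011 + 1×35.45 + 3×1.008 + 2×14.007 + 5×15.999 = 206.54 g/mol.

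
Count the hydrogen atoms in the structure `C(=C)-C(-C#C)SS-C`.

8

Hydrogens are implicit in SMILES; fill each atom to its normal valence:
  3 × C: 1 H each → 3
  2 × S: no H
  1 × C: 3 H
  1 × C: 2 H
  1 × C: no H
  Total hydrogens = 8.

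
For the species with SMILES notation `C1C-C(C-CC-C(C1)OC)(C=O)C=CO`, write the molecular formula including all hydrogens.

C12H20O3

Heavy atoms from the SMILES: 12 C, 3 O.
Implicit hydrogens by atom environment:
  6 × C: 2 H each → 12
  4 × C: 1 H each → 4
  2 × O: no H
  1 × C: 3 H
  1 × C: no H
  1 × O: 1 H
  Total hydrogens = 20.
Molecular formula: C12H20O3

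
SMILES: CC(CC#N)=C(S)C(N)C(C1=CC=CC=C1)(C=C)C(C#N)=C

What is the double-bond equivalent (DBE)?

11

Molecular formula from the SMILES: C18H19N3S.
DoU = (2C + 2 + N − H − X)/2 = (2·18 + 2 + 3 − 19 − 0)/2 = 22/2 = 11.
(Structurally: 1 ring(s) + 10 π bond(s) = 11.)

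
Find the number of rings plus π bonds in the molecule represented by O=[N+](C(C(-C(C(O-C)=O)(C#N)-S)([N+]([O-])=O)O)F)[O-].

Molecular formula from the SMILES: C6H6FN3O7S.
DoU = (2C + 2 + N − H − X)/2 = (2·6 + 2 + 3 − 6 − 1)/2 = 10/2 = 5.
(Structurally: 0 ring(s) + 5 π bond(s) = 5.)

5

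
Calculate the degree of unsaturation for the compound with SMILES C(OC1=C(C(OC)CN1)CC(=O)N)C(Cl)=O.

4

Molecular formula from the SMILES: C9H13ClN2O4.
DoU = (2C + 2 + N − H − X)/2 = (2·9 + 2 + 2 − 13 − 1)/2 = 8/2 = 4.
(Structurally: 1 ring(s) + 3 π bond(s) = 4.)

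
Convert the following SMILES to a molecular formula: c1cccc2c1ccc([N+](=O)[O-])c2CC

Heavy atoms from the SMILES: 12 C, 1 N, 2 O.
Implicit hydrogens by atom environment:
  6 × C (aromatic): 1 H each → 6
  4 × C (aromatic): no H
  1 × C: 3 H
  1 × C: 2 H
  1 × N (charge +1): no H
  1 × O: no H
  1 × O (charge -1): no H
  Total hydrogens = 11.
Molecular formula: C12H11NO2

C12H11NO2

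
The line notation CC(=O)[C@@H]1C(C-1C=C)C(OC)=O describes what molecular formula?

C9H12O3

Heavy atoms from the SMILES: 9 C, 3 O.
Implicit hydrogens by atom environment:
  4 × C: 1 H each → 4
  3 × O: no H
  2 × C: 3 H each → 6
  2 × C: no H
  1 × C: 2 H
  Total hydrogens = 12.
Molecular formula: C9H12O3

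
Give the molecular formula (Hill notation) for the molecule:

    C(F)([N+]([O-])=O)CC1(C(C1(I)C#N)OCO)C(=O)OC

C9H10FIN2O6

Heavy atoms from the SMILES: 9 C, 1 F, 1 I, 2 N, 6 O.
Implicit hydrogens by atom environment:
  4 × C: no H
  4 × O: no H
  2 × C: 2 H each → 4
  2 × C: 1 H each → 2
  1 × C: 3 H
  1 × F: no H
  1 × I: no H
  1 × N: no H
  1 × N (charge +1): no H
  1 × O: 1 H
  1 × O (charge -1): no H
  Total hydrogens = 10.
Molecular formula: C9H10FIN2O6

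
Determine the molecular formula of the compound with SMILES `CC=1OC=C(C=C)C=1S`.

Heavy atoms from the SMILES: 7 C, 1 O, 1 S.
Implicit hydrogens by atom environment:
  3 × C (aromatic): no H
  1 × C: 3 H
  1 × C: 2 H
  1 × C (aromatic): 1 H
  1 × C: 1 H
  1 × O (aromatic): no H
  1 × S: 1 H
  Total hydrogens = 8.
Molecular formula: C7H8OS

C7H8OS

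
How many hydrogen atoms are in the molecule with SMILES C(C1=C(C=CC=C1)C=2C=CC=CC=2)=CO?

Hydrogens are implicit in SMILES; fill each atom to its normal valence:
  9 × C (aromatic): 1 H each → 9
  3 × C (aromatic): no H
  2 × C: 1 H each → 2
  1 × O: 1 H
  Total hydrogens = 12.

12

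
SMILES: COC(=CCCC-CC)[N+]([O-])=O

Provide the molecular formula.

Heavy atoms from the SMILES: 8 C, 1 N, 3 O.
Implicit hydrogens by atom environment:
  4 × C: 2 H each → 8
  2 × C: 3 H each → 6
  2 × O: no H
  1 × C: 1 H
  1 × C: no H
  1 × N (charge +1): no H
  1 × O (charge -1): no H
  Total hydrogens = 15.
Molecular formula: C8H15NO3

C8H15NO3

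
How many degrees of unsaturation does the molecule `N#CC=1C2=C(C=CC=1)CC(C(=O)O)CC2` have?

Molecular formula from the SMILES: C12H11NO2.
DoU = (2C + 2 + N − H − X)/2 = (2·12 + 2 + 1 − 11 − 0)/2 = 16/2 = 8.
(Structurally: 2 ring(s) + 6 π bond(s) = 8.)

8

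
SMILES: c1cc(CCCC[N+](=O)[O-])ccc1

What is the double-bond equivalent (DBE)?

5

Molecular formula from the SMILES: C10H13NO2.
DoU = (2C + 2 + N − H − X)/2 = (2·10 + 2 + 1 − 13 − 0)/2 = 10/2 = 5.
(Structurally: 1 ring(s) + 4 π bond(s) = 5.)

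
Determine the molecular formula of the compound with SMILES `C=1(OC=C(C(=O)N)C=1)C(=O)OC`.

C7H7NO4

Heavy atoms from the SMILES: 7 C, 1 N, 4 O.
Implicit hydrogens by atom environment:
  3 × O: no H
  2 × C (aromatic): 1 H each → 2
  2 × C (aromatic): no H
  2 × C: no H
  1 × C: 3 H
  1 × N: 2 H
  1 × O (aromatic): no H
  Total hydrogens = 7.
Molecular formula: C7H7NO4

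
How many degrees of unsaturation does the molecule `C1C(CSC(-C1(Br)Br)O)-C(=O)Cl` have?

2

Molecular formula from the SMILES: C6H7Br2ClO2S.
DoU = (2C + 2 + N − H − X)/2 = (2·6 + 2 + 0 − 7 − 3)/2 = 4/2 = 2.
(Structurally: 1 ring(s) + 1 π bond(s) = 2.)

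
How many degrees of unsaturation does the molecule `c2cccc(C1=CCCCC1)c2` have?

Molecular formula from the SMILES: C12H14.
DoU = (2C + 2 + N − H − X)/2 = (2·12 + 2 + 0 − 14 − 0)/2 = 12/2 = 6.
(Structurally: 2 ring(s) + 4 π bond(s) = 6.)

6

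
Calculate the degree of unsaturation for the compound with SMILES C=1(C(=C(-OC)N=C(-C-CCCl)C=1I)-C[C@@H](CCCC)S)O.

Molecular formula from the SMILES: C15H23ClINO2S.
DoU = (2C + 2 + N − H − X)/2 = (2·15 + 2 + 1 − 23 − 2)/2 = 8/2 = 4.
(Structurally: 1 ring(s) + 3 π bond(s) = 4.)

4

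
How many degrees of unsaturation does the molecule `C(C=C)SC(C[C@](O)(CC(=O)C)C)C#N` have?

Molecular formula from the SMILES: C11H17NO2S.
DoU = (2C + 2 + N − H − X)/2 = (2·11 + 2 + 1 − 17 − 0)/2 = 8/2 = 4.
(Structurally: 0 ring(s) + 4 π bond(s) = 4.)

4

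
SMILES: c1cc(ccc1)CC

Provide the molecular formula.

Heavy atoms from the SMILES: 8 C.
Implicit hydrogens by atom environment:
  5 × C (aromatic): 1 H each → 5
  1 × C: 3 H
  1 × C: 2 H
  1 × C (aromatic): no H
  Total hydrogens = 10.
Molecular formula: C8H10

C8H10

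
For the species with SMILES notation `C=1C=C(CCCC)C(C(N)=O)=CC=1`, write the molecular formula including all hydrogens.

Heavy atoms from the SMILES: 11 C, 1 N, 1 O.
Implicit hydrogens by atom environment:
  4 × C (aromatic): 1 H each → 4
  3 × C: 2 H each → 6
  2 × C (aromatic): no H
  1 × C: 3 H
  1 × C: no H
  1 × N: 2 H
  1 × O: no H
  Total hydrogens = 15.
Molecular formula: C11H15NO

C11H15NO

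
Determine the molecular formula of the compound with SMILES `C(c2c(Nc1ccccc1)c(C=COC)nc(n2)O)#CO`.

C15H13N3O3

Heavy atoms from the SMILES: 15 C, 3 N, 3 O.
Implicit hydrogens by atom environment:
  5 × C (aromatic): 1 H each → 5
  5 × C (aromatic): no H
  2 × C: 1 H each → 2
  2 × C: no H
  2 × N (aromatic): no H
  2 × O: 1 H each → 2
  1 × C: 3 H
  1 × N: 1 H
  1 × O: no H
  Total hydrogens = 13.
Molecular formula: C15H13N3O3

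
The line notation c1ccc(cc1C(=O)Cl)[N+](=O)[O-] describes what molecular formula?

C7H4ClNO3

Heavy atoms from the SMILES: 7 C, 1 Cl, 1 N, 3 O.
Implicit hydrogens by atom environment:
  4 × C (aromatic): 1 H each → 4
  2 × C (aromatic): no H
  2 × O: no H
  1 × C: no H
  1 × Cl: no H
  1 × N (charge +1): no H
  1 × O (charge -1): no H
  Total hydrogens = 4.
Molecular formula: C7H4ClNO3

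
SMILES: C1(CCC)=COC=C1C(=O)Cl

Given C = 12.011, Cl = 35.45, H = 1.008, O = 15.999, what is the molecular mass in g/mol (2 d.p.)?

172.61

Molecular formula: C8H9ClO2.
M = 8×12.011 + 1×35.45 + 9×1.008 + 2×15.999 = 172.61 g/mol.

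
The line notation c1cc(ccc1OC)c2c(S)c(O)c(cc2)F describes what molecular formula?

C13H11FO2S

Heavy atoms from the SMILES: 13 C, 1 F, 2 O, 1 S.
Implicit hydrogens by atom environment:
  6 × C (aromatic): 1 H each → 6
  6 × C (aromatic): no H
  1 × C: 3 H
  1 × F: no H
  1 × O: 1 H
  1 × O: no H
  1 × S: 1 H
  Total hydrogens = 11.
Molecular formula: C13H11FO2S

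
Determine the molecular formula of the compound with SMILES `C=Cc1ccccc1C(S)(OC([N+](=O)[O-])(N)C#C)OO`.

C12H12N2O5S

Heavy atoms from the SMILES: 12 C, 2 N, 5 O, 1 S.
Implicit hydrogens by atom environment:
  4 × C (aromatic): 1 H each → 4
  3 × C: no H
  3 × O: no H
  2 × C: 1 H each → 2
  2 × C (aromatic): no H
  1 × C: 2 H
  1 × N: 2 H
  1 × N (charge +1): no H
  1 × O: 1 H
  1 × O (charge -1): no H
  1 × S: 1 H
  Total hydrogens = 12.
Molecular formula: C12H12N2O5S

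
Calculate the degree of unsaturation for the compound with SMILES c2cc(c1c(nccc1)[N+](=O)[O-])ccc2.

Molecular formula from the SMILES: C11H8N2O2.
DoU = (2C + 2 + N − H − X)/2 = (2·11 + 2 + 2 − 8 − 0)/2 = 18/2 = 9.
(Structurally: 2 ring(s) + 7 π bond(s) = 9.)

9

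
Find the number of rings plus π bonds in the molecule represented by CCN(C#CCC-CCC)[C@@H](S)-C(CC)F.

Molecular formula from the SMILES: C13H24FNS.
DoU = (2C + 2 + N − H − X)/2 = (2·13 + 2 + 1 − 24 − 1)/2 = 4/2 = 2.
(Structurally: 0 ring(s) + 2 π bond(s) = 2.)

2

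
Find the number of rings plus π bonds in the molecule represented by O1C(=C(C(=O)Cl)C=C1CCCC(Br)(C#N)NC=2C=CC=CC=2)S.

Molecular formula from the SMILES: C16H14BrClN2O2S.
DoU = (2C + 2 + N − H − X)/2 = (2·16 + 2 + 2 − 14 − 2)/2 = 20/2 = 10.
(Structurally: 2 ring(s) + 8 π bond(s) = 10.)

10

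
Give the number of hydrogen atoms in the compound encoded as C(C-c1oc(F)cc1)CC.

Hydrogens are implicit in SMILES; fill each atom to its normal valence:
  3 × C: 2 H each → 6
  2 × C (aromatic): 1 H each → 2
  2 × C (aromatic): no H
  1 × C: 3 H
  1 × F: no H
  1 × O (aromatic): no H
  Total hydrogens = 11.

11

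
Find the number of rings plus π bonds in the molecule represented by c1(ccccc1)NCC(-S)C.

Molecular formula from the SMILES: C9H13NS.
DoU = (2C + 2 + N − H − X)/2 = (2·9 + 2 + 1 − 13 − 0)/2 = 8/2 = 4.
(Structurally: 1 ring(s) + 3 π bond(s) = 4.)

4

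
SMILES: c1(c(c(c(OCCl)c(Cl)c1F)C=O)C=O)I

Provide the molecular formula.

Heavy atoms from the SMILES: 9 C, 2 Cl, 1 F, 1 I, 3 O.
Implicit hydrogens by atom environment:
  6 × C (aromatic): no H
  3 × O: no H
  2 × C: 1 H each → 2
  2 × Cl: no H
  1 × C: 2 H
  1 × F: no H
  1 × I: no H
  Total hydrogens = 4.
Molecular formula: C9H4Cl2FIO3

C9H4Cl2FIO3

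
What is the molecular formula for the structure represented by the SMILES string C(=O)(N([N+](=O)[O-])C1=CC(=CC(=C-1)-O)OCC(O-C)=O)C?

Heavy atoms from the SMILES: 11 C, 2 N, 7 O.
Implicit hydrogens by atom environment:
  5 × O: no H
  3 × C (aromatic): 1 H each → 3
  3 × C (aromatic): no H
  2 × C: 3 H each → 6
  2 × C: no H
  1 × C: 2 H
  1 × N: no H
  1 × N (charge +1): no H
  1 × O: 1 H
  1 × O (charge -1): no H
  Total hydrogens = 12.
Molecular formula: C11H12N2O7

C11H12N2O7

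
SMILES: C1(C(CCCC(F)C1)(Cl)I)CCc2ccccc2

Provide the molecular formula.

C15H19ClFI

Heavy atoms from the SMILES: 15 C, 1 Cl, 1 F, 1 I.
Implicit hydrogens by atom environment:
  6 × C: 2 H each → 12
  5 × C (aromatic): 1 H each → 5
  2 × C: 1 H each → 2
  1 × C: no H
  1 × C (aromatic): no H
  1 × Cl: no H
  1 × F: no H
  1 × I: no H
  Total hydrogens = 19.
Molecular formula: C15H19ClFI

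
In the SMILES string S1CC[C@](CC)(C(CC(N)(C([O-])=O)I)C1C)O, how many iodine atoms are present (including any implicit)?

The symbol for iodine appears 1 time in the SMILES.

1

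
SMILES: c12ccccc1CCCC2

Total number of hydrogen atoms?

Hydrogens are implicit in SMILES; fill each atom to its normal valence:
  4 × C: 2 H each → 8
  4 × C (aromatic): 1 H each → 4
  2 × C (aromatic): no H
  Total hydrogens = 12.

12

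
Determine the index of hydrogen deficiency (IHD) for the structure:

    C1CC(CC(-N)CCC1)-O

1

Molecular formula from the SMILES: C8H17NO.
DoU = (2C + 2 + N − H − X)/2 = (2·8 + 2 + 1 − 17 − 0)/2 = 2/2 = 1.
(Structurally: 1 ring(s) + 0 π bond(s) = 1.)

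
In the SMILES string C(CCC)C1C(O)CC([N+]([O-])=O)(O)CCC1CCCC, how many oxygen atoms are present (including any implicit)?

4

The symbol for oxygen appears 4 times in the SMILES.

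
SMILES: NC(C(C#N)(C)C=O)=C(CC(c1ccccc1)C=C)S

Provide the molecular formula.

Heavy atoms from the SMILES: 16 C, 2 N, 1 O, 1 S.
Implicit hydrogens by atom environment:
  5 × C (aromatic): 1 H each → 5
  4 × C: no H
  3 × C: 1 H each → 3
  2 × C: 2 H each → 4
  1 × C: 3 H
  1 × C (aromatic): no H
  1 × N: 2 H
  1 × N: no H
  1 × O: no H
  1 × S: 1 H
  Total hydrogens = 18.
Molecular formula: C16H18N2OS

C16H18N2OS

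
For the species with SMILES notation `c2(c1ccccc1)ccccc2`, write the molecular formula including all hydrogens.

C12H10

Heavy atoms from the SMILES: 12 C.
Implicit hydrogens by atom environment:
  10 × C (aromatic): 1 H each → 10
  2 × C (aromatic): no H
  Total hydrogens = 10.
Molecular formula: C12H10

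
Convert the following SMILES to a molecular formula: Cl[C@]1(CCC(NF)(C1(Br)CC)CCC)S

C10H18BrClFNS

Heavy atoms from the SMILES: 1 Br, 10 C, 1 Cl, 1 F, 1 N, 1 S.
Implicit hydrogens by atom environment:
  5 × C: 2 H each → 10
  3 × C: no H
  2 × C: 3 H each → 6
  1 × Br: no H
  1 × Cl: no H
  1 × F: no H
  1 × N: 1 H
  1 × S: 1 H
  Total hydrogens = 18.
Molecular formula: C10H18BrClFNS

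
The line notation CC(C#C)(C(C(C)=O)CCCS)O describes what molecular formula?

C10H16O2S

Heavy atoms from the SMILES: 10 C, 2 O, 1 S.
Implicit hydrogens by atom environment:
  3 × C: 2 H each → 6
  3 × C: no H
  2 × C: 3 H each → 6
  2 × C: 1 H each → 2
  1 × O: 1 H
  1 × O: no H
  1 × S: 1 H
  Total hydrogens = 16.
Molecular formula: C10H16O2S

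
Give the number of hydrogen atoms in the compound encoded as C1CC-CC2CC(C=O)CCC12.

Hydrogens are implicit in SMILES; fill each atom to its normal valence:
  7 × C: 2 H each → 14
  4 × C: 1 H each → 4
  1 × O: no H
  Total hydrogens = 18.

18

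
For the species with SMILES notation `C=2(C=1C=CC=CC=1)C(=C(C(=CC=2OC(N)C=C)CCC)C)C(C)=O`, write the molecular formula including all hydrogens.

Heavy atoms from the SMILES: 21 C, 1 N, 2 O.
Implicit hydrogens by atom environment:
  6 × C (aromatic): 1 H each → 6
  6 × C (aromatic): no H
  3 × C: 3 H each → 9
  3 × C: 2 H each → 6
  2 × C: 1 H each → 2
  2 × O: no H
  1 × C: no H
  1 × N: 2 H
  Total hydrogens = 25.
Molecular formula: C21H25NO2

C21H25NO2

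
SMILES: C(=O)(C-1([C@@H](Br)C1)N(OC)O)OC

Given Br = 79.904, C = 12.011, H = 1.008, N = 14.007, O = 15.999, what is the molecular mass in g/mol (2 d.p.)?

240.05

Molecular formula: C6H10BrNO4.
M = 1×79.904 + 6×12.011 + 10×1.008 + 1×14.007 + 4×15.999 = 240.05 g/mol.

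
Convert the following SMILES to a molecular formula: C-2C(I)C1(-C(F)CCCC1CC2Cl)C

Heavy atoms from the SMILES: 11 C, 1 Cl, 1 F, 1 I.
Implicit hydrogens by atom environment:
  5 × C: 2 H each → 10
  4 × C: 1 H each → 4
  1 × C: 3 H
  1 × C: no H
  1 × Cl: no H
  1 × F: no H
  1 × I: no H
  Total hydrogens = 17.
Molecular formula: C11H17ClFI

C11H17ClFI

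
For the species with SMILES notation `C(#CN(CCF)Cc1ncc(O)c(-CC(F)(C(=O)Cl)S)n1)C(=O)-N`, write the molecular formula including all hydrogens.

C13H13ClF2N4O3S

Heavy atoms from the SMILES: 13 C, 1 Cl, 2 F, 4 N, 3 O, 1 S.
Implicit hydrogens by atom environment:
  5 × C: no H
  4 × C: 2 H each → 8
  3 × C (aromatic): no H
  2 × F: no H
  2 × N (aromatic): no H
  2 × O: no H
  1 × C (aromatic): 1 H
  1 × Cl: no H
  1 × N: 2 H
  1 × N: no H
  1 × O: 1 H
  1 × S: 1 H
  Total hydrogens = 13.
Molecular formula: C13H13ClF2N4O3S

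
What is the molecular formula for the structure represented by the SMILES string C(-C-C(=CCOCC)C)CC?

C10H20O

Heavy atoms from the SMILES: 10 C, 1 O.
Implicit hydrogens by atom environment:
  5 × C: 2 H each → 10
  3 × C: 3 H each → 9
  1 × C: 1 H
  1 × C: no H
  1 × O: no H
  Total hydrogens = 20.
Molecular formula: C10H20O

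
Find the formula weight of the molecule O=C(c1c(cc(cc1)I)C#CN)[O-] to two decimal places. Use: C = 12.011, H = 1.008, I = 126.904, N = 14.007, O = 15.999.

286.05

Molecular formula: C9H5INO2-.
M = 9×12.011 + 5×1.008 + 1×126.904 + 1×14.007 + 2×15.999 = 286.05 g/mol.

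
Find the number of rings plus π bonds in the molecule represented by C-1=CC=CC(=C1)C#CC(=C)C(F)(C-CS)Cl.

Molecular formula from the SMILES: C13H12ClFS.
DoU = (2C + 2 + N − H − X)/2 = (2·13 + 2 + 0 − 12 − 2)/2 = 14/2 = 7.
(Structurally: 1 ring(s) + 6 π bond(s) = 7.)

7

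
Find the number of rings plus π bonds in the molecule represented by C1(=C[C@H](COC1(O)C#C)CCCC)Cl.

4

Molecular formula from the SMILES: C11H15ClO2.
DoU = (2C + 2 + N − H − X)/2 = (2·11 + 2 + 0 − 15 − 1)/2 = 8/2 = 4.
(Structurally: 1 ring(s) + 3 π bond(s) = 4.)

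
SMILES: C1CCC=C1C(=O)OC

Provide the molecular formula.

C7H10O2

Heavy atoms from the SMILES: 7 C, 2 O.
Implicit hydrogens by atom environment:
  3 × C: 2 H each → 6
  2 × C: no H
  2 × O: no H
  1 × C: 3 H
  1 × C: 1 H
  Total hydrogens = 10.
Molecular formula: C7H10O2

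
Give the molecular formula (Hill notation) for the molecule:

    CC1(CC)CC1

C6H12

Heavy atoms from the SMILES: 6 C.
Implicit hydrogens by atom environment:
  3 × C: 2 H each → 6
  2 × C: 3 H each → 6
  1 × C: no H
  Total hydrogens = 12.
Molecular formula: C6H12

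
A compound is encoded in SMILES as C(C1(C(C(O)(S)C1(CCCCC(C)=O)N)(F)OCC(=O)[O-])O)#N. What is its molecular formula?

C13H18FN2O6S-

Heavy atoms from the SMILES: 13 C, 1 F, 2 N, 6 O, 1 S.
Implicit hydrogens by atom environment:
  7 × C: no H
  5 × C: 2 H each → 10
  3 × O: no H
  2 × O: 1 H each → 2
  1 × C: 3 H
  1 × F: no H
  1 × N: 2 H
  1 × N: no H
  1 × O (charge -1): no H
  1 × S: 1 H
  Total hydrogens = 18.
Net charge -1.
Molecular formula: C13H18FN2O6S-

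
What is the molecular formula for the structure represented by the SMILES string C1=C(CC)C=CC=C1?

C8H10

Heavy atoms from the SMILES: 8 C.
Implicit hydrogens by atom environment:
  5 × C (aromatic): 1 H each → 5
  1 × C: 3 H
  1 × C: 2 H
  1 × C (aromatic): no H
  Total hydrogens = 10.
Molecular formula: C8H10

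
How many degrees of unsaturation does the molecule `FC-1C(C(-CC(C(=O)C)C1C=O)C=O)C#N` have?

Molecular formula from the SMILES: C11H12FNO3.
DoU = (2C + 2 + N − H − X)/2 = (2·11 + 2 + 1 − 12 − 1)/2 = 12/2 = 6.
(Structurally: 1 ring(s) + 5 π bond(s) = 6.)

6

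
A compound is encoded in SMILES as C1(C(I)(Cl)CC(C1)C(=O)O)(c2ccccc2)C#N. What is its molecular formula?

C13H11ClINO2

Heavy atoms from the SMILES: 13 C, 1 Cl, 1 I, 1 N, 2 O.
Implicit hydrogens by atom environment:
  5 × C (aromatic): 1 H each → 5
  4 × C: no H
  2 × C: 2 H each → 4
  1 × C: 1 H
  1 × C (aromatic): no H
  1 × Cl: no H
  1 × I: no H
  1 × N: no H
  1 × O: 1 H
  1 × O: no H
  Total hydrogens = 11.
Molecular formula: C13H11ClINO2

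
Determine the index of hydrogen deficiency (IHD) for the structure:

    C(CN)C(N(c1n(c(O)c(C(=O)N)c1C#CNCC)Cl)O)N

6

Molecular formula from the SMILES: C12H19ClN6O3.
DoU = (2C + 2 + N − H − X)/2 = (2·12 + 2 + 6 − 19 − 1)/2 = 12/2 = 6.
(Structurally: 1 ring(s) + 5 π bond(s) = 6.)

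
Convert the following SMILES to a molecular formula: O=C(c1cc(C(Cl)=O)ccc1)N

Heavy atoms from the SMILES: 8 C, 1 Cl, 1 N, 2 O.
Implicit hydrogens by atom environment:
  4 × C (aromatic): 1 H each → 4
  2 × C (aromatic): no H
  2 × C: no H
  2 × O: no H
  1 × Cl: no H
  1 × N: 2 H
  Total hydrogens = 6.
Molecular formula: C8H6ClNO2

C8H6ClNO2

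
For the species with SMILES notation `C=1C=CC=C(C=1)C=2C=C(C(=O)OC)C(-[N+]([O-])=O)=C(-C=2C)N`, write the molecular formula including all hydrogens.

C15H14N2O4

Heavy atoms from the SMILES: 15 C, 2 N, 4 O.
Implicit hydrogens by atom environment:
  6 × C (aromatic): 1 H each → 6
  6 × C (aromatic): no H
  3 × O: no H
  2 × C: 3 H each → 6
  1 × C: no H
  1 × N: 2 H
  1 × N (charge +1): no H
  1 × O (charge -1): no H
  Total hydrogens = 14.
Molecular formula: C15H14N2O4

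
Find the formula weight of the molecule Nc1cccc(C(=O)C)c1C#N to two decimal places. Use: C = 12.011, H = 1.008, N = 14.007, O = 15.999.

Molecular formula: C9H8N2O.
M = 9×12.011 + 8×1.008 + 2×14.007 + 1×15.999 = 160.18 g/mol.

160.18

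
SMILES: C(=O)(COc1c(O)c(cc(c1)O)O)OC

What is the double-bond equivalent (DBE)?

Molecular formula from the SMILES: C9H10O6.
DoU = (2C + 2 + N − H − X)/2 = (2·9 + 2 + 0 − 10 − 0)/2 = 10/2 = 5.
(Structurally: 1 ring(s) + 4 π bond(s) = 5.)

5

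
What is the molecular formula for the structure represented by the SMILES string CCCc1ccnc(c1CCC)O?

C11H17NO

Heavy atoms from the SMILES: 11 C, 1 N, 1 O.
Implicit hydrogens by atom environment:
  4 × C: 2 H each → 8
  3 × C (aromatic): no H
  2 × C: 3 H each → 6
  2 × C (aromatic): 1 H each → 2
  1 × N (aromatic): no H
  1 × O: 1 H
  Total hydrogens = 17.
Molecular formula: C11H17NO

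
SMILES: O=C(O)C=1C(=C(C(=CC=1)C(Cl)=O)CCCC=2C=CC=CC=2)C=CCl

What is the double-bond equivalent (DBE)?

11

Molecular formula from the SMILES: C19H16Cl2O3.
DoU = (2C + 2 + N − H − X)/2 = (2·19 + 2 + 0 − 16 − 2)/2 = 22/2 = 11.
(Structurally: 2 ring(s) + 9 π bond(s) = 11.)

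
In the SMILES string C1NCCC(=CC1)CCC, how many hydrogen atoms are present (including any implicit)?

Hydrogens are implicit in SMILES; fill each atom to its normal valence:
  6 × C: 2 H each → 12
  1 × C: 3 H
  1 × C: 1 H
  1 × C: no H
  1 × N: 1 H
  Total hydrogens = 17.

17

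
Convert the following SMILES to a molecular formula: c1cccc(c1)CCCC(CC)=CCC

Heavy atoms from the SMILES: 15 C.
Implicit hydrogens by atom environment:
  5 × C: 2 H each → 10
  5 × C (aromatic): 1 H each → 5
  2 × C: 3 H each → 6
  1 × C: 1 H
  1 × C: no H
  1 × C (aromatic): no H
  Total hydrogens = 22.
Molecular formula: C15H22

C15H22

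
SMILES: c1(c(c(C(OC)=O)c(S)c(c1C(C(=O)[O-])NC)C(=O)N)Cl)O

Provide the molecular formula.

C12H12ClN2O6S-

Heavy atoms from the SMILES: 12 C, 1 Cl, 2 N, 6 O, 1 S.
Implicit hydrogens by atom environment:
  6 × C (aromatic): no H
  4 × O: no H
  3 × C: no H
  2 × C: 3 H each → 6
  1 × C: 1 H
  1 × Cl: no H
  1 × N: 2 H
  1 × N: 1 H
  1 × O: 1 H
  1 × O (charge -1): no H
  1 × S: 1 H
  Total hydrogens = 12.
Net charge -1.
Molecular formula: C12H12ClN2O6S-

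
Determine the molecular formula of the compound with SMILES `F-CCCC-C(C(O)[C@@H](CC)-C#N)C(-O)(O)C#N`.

Heavy atoms from the SMILES: 12 C, 1 F, 2 N, 3 O.
Implicit hydrogens by atom environment:
  5 × C: 2 H each → 10
  3 × C: 1 H each → 3
  3 × C: no H
  3 × O: 1 H each → 3
  2 × N: no H
  1 × C: 3 H
  1 × F: no H
  Total hydrogens = 19.
Molecular formula: C12H19FN2O3

C12H19FN2O3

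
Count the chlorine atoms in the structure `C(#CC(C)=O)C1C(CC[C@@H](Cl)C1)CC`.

The symbol for chlorine appears 1 time in the SMILES.

1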